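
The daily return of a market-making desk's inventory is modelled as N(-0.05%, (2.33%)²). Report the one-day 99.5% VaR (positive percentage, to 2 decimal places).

6.05%

At 99.5% one-sided, z = 2.576.
VaR = −μ + z·σ = −(-0.05%) + 2.576 × 2.33% = 6.052%.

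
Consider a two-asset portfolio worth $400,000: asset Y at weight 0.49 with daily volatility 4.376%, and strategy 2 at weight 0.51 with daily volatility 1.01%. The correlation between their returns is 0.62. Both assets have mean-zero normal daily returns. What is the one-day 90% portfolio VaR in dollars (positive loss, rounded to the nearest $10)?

σ_p² = 0.49²·4.376² + 0.51²·1.01² + 2·0.62·0.49·0.51·4.376·1.01 = 6.2327 (%²).
σ_p = √6.2327 = 2.497%.
At 90%, z = 1.282.
VaR = 1.282 × 2.497% = 3.201%; on $400,000 that is $12,804.

$12,800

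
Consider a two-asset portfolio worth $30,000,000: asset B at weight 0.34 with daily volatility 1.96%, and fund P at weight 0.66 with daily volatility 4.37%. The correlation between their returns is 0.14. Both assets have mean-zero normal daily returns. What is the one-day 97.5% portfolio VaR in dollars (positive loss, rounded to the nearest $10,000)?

σ_p² = 0.34²·1.96² + 0.66²·4.37² + 2·0.14·0.34·0.66·1.96·4.37 = 9.3009 (%²).
σ_p = √9.3009 = 3.050%.
At 97.5%, z = 1.960.
VaR = 1.960 × 3.050% = 5.978%; on $30,000,000 that is $1,793,400.

$1,790,000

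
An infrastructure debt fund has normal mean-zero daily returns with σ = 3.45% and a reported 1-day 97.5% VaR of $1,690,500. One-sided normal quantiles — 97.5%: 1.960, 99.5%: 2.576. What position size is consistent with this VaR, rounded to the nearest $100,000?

VaR as a fraction of value: z·σ = 1.960 × 3.45% = 6.762%.
Position = $1,690,500 / 0.06762 = $25,000,000.

$25,000,000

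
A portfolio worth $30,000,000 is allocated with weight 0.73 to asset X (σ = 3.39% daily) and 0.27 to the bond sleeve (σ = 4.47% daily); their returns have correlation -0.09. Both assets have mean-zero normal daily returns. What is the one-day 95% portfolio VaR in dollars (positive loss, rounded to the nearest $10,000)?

$1,310,000

σ_p² = 0.73²·3.39² + 0.27²·4.47² + 2·-0.09·0.73·0.27·3.39·4.47 = 7.0431 (%²).
σ_p = √7.0431 = 2.654%.
At 95%, z = 1.645.
VaR = 1.645 × 2.654% = 4.366%; on $30,000,000 that is $1,309,800.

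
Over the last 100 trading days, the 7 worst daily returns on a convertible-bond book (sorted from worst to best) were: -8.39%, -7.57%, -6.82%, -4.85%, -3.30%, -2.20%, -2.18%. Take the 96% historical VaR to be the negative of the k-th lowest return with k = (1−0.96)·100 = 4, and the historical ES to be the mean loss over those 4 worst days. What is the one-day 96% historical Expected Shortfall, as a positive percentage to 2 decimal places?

The 4 worst returns sum to -27.63%.
ES = −(-27.63%) / 4 = 6.9075% ≈ 6.91%.

6.91%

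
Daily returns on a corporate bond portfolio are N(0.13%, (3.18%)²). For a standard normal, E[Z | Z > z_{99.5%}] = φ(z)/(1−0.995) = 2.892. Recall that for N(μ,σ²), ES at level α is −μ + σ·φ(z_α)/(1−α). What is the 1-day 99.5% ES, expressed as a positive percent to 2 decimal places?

ES = −(0.13%) + 3.18% × 2.892 = 9.067%.

9.07%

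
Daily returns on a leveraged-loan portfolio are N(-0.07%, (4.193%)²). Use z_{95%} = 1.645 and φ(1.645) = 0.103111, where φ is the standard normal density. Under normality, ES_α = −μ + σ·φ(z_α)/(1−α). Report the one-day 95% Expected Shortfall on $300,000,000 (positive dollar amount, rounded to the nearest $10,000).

$26,150,000

Tail multiplier: φ(z)/(1−α) = 0.103111 / 0.05 = 2.062.
ES = −(-0.07%) + 4.193% × 2.062 = 8.716%.
On $300,000,000: 0.08716 × $300,000,000 = $26,148,000.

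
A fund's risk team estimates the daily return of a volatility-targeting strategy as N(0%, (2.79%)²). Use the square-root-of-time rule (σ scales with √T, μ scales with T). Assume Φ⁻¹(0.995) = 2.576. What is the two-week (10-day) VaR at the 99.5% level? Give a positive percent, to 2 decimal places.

22.73%

σ_{10d} = 2.79% × √10 = 8.823%.
VaR = 2.576 × 8.823% = 22.728%.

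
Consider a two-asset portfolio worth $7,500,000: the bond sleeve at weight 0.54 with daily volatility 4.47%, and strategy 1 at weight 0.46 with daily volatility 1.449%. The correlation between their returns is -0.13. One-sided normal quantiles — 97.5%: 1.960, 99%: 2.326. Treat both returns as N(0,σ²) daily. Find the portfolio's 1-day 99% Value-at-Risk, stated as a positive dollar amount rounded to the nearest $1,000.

σ_p² = 0.54²·4.47² + 0.46²·1.449² + 2·-0.13·0.54·0.46·4.47·1.449 = 5.8524 (%²).
σ_p = √5.8524 = 2.419%.
VaR = 2.326 × 2.419% = 5.627%; on $7,500,000 that is $422,025.

$422,000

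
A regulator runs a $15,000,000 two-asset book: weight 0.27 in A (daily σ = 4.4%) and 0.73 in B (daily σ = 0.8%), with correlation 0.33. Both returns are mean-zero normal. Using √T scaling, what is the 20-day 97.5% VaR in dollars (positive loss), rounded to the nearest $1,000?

σ_p = √(0.27²·4.4² + 0.73²·0.8² + 2·0.33·0.27·0.73·4.4·0.8) = 1.487%.
σ_{20d} = 1.487% × √20 = 6.650%.
z(97.5%) = 1.960.
VaR = 1.960 × 6.650% = 13.034%; on $15,000,000 that is $1,955,100.

$1,955,000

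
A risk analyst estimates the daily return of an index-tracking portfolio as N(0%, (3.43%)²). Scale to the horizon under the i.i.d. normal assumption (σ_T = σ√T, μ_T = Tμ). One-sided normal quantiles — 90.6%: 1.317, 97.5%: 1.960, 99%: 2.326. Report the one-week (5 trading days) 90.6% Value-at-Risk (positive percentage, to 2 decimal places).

10.10%

σ_{5d} = 3.43% × √5 = 7.670%.
VaR = 1.317 × 7.670% = 10.101%.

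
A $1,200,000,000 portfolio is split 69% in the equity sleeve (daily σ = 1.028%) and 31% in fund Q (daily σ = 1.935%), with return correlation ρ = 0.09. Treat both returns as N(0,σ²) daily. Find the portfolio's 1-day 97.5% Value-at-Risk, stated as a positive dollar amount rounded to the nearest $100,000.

σ_p² = 0.69²·1.028² + 0.31²·1.935² + 2·0.09·0.69·0.31·1.028·1.935 = 0.9395 (%²).
σ_p = √0.9395 = 0.969%.
At 97.5%, z = 1.960.
VaR = 1.960 × 0.969% = 1.899%; on $1,200,000,000 that is $22,788,000.

$22,800,000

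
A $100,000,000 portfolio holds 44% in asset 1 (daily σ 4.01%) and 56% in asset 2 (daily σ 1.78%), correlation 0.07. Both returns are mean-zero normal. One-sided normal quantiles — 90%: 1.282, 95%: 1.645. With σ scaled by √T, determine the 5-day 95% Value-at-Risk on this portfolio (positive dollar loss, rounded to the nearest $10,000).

σ_p = √(0.44²·4.01² + 0.56²·1.78² + 2·0.07·0.44·0.56·4.01·1.78) = 2.086%.
σ_{5d} = 2.086% × √5 = 4.664%.
VaR = 1.645 × 4.664% = 7.672%; on $100,000,000 that is $7,672,000.

$7,670,000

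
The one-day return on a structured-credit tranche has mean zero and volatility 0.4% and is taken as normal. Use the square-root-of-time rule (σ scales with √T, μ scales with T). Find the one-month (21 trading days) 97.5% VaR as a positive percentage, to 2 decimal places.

3.59%

At 97.5%, z = 1.960.
σ_{21d} = 0.4% × √21 = 1.833%.
VaR = 1.960 × 1.833% = 3.593%.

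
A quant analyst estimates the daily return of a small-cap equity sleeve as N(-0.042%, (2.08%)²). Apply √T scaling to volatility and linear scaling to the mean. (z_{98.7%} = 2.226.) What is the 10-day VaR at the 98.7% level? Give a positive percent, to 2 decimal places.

σ_{10d} = 2.08% × √10 = 6.578%; μ_{10d} = 10 × -0.042% = -0.420%.
VaR = −(-0.420%) + 2.226 × 6.578% = 15.063%.

15.06%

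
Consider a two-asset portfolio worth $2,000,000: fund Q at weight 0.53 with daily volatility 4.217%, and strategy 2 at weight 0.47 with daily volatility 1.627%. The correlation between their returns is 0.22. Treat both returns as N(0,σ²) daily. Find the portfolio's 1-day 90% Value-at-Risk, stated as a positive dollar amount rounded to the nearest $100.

$64,500

σ_p² = 0.53²·4.217² + 0.47²·1.627² + 2·0.22·0.53·0.47·4.217·1.627 = 6.3320 (%²).
σ_p = √6.3320 = 2.516%.
At 90%, z = 1.282.
VaR = 1.282 × 2.516% = 3.226%; on $2,000,000 that is $64,520.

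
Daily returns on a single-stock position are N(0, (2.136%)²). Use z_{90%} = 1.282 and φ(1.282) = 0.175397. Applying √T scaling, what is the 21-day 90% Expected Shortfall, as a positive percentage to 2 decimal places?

17.17%

σ_{21d} = 2.136% × √21 = 9.788%.
ES multiplier = φ(z)/(1−α) = 0.175397/0.1 = 1.754.
ES = 9.788% × 1.754 = 17.168%.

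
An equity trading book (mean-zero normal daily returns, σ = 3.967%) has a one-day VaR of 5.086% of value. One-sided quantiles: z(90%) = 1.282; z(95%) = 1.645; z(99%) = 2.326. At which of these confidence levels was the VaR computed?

Implied z = VaR/σ = 5.086 / 3.967 = 1.282.
This matches z(90%) = 1.282.

90%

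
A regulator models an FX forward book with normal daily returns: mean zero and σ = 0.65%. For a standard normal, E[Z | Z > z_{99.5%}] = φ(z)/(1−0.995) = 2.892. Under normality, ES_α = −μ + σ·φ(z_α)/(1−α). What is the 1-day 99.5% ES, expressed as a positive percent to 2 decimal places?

ES = 0.65% × 2.892 = 1.880%.

1.88%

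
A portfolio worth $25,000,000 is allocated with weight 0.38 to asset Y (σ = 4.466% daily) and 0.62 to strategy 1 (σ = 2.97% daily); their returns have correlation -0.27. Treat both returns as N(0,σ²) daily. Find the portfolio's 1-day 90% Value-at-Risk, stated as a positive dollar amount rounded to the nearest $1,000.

σ_p² = 0.38²·4.466² + 0.62²·2.97² + 2·-0.27·0.38·0.62·4.466·2.97 = 4.5833 (%²).
σ_p = √4.5833 = 2.141%.
At 90%, z = 1.282.
VaR = 1.282 × 2.141% = 2.745%; on $25,000,000 that is $686,250.

$686,000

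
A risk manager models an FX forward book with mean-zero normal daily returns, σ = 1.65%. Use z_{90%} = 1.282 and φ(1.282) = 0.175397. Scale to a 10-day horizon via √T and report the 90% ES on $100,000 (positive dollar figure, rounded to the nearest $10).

σ_{10d} = 1.65% × √10 = 5.218%.
ES multiplier = φ(z)/(1−α) = 0.175397/0.1 = 1.754.
ES = 5.218% × 1.754 = 9.152%; on $100,000: $9,152.

$9,150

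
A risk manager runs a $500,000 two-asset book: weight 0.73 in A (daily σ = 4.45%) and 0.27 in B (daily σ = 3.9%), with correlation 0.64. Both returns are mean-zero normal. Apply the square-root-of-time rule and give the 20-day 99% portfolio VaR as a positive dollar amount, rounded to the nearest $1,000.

$208,000

σ_p = √(0.73²·4.45² + 0.27²·3.9² + 2·0.64·0.73·0.27·4.45·3.9) = 4.005%.
σ_{20d} = 4.005% × √20 = 17.911%.
z(99%) = 2.326.
VaR = 2.326 × 17.911% = 41.661%; on $500,000 that is $208,305.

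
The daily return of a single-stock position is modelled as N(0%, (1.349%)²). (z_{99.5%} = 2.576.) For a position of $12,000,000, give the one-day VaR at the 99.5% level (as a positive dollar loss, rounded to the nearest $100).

$417,000

VaR = z·σ = 2.576 × 1.349% = 3.475%.
On $12,000,000: 0.03475 × $12,000,000 = $417,000.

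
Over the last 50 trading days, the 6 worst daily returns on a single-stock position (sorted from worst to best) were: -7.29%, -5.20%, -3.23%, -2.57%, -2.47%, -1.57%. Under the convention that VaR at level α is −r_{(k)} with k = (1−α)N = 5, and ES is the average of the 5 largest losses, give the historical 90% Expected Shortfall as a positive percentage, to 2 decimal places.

4.15%

The 5 worst returns sum to -20.76%.
ES = −(-20.76%) / 5 = 4.152% ≈ 4.15%.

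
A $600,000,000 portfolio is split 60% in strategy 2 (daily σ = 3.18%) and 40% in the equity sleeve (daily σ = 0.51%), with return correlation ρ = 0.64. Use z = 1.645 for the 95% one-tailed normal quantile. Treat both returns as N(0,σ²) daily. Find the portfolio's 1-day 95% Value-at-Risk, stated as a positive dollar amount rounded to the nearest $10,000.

$20,180,000

σ_p² = 0.6²·3.18² + 0.4²·0.51² + 2·0.64·0.6·0.4·3.18·0.51 = 4.1803 (%²).
σ_p = √4.1803 = 2.045%.
VaR = 1.645 × 2.045% = 3.364%; on $600,000,000 that is $20,184,000.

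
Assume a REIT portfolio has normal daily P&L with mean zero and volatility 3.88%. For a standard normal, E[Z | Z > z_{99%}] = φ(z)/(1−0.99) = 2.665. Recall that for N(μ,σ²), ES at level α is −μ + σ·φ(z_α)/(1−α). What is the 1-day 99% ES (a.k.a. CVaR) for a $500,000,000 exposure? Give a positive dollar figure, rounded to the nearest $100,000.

ES = 3.88% × 2.665 = 10.340%.
On $500,000,000: 0.10340 × $500,000,000 = $51,700,000.

$51,700,000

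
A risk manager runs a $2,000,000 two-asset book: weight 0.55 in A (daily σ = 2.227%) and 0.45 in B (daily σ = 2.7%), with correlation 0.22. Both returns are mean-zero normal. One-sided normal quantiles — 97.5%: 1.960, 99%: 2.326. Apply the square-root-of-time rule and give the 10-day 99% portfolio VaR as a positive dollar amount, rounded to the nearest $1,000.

σ_p = √(0.55²·2.227² + 0.45²·2.7² + 2·0.22·0.55·0.45·2.227·2.7) = 1.906%.
σ_{10d} = 1.906% × √10 = 6.027%.
VaR = 2.326 × 6.027% = 14.019%; on $2,000,000 that is $280,380.

$280,000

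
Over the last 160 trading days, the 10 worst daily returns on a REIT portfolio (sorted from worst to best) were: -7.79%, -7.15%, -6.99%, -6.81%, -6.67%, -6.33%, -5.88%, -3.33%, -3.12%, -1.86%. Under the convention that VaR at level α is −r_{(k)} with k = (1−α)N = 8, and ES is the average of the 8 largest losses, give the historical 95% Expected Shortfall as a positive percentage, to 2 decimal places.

6.37%

The 8 worst returns sum to -50.95%.
ES = −(-50.95%) / 8 = 6.36875% ≈ 6.37%.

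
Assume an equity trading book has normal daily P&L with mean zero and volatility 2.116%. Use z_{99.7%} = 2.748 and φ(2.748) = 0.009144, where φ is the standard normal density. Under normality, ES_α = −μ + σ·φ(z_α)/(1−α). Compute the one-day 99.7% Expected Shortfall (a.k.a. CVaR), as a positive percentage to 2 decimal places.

6.45%

Tail multiplier: φ(z)/(1−α) = 0.009144 / 0.003 = 3.048.
ES = 2.116% × 3.048 = 6.450%.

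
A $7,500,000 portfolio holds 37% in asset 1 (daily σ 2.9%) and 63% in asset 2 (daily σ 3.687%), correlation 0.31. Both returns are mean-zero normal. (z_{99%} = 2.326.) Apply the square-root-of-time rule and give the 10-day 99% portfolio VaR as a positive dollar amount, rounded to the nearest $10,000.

$1,570,000

σ_p = √(0.37²·2.9² + 0.63²·3.687² + 2·0.31·0.37·0.63·2.9·3.687) = 2.845%.
σ_{10d} = 2.845% × √10 = 8.997%.
VaR = 2.326 × 8.997% = 20.927%; on $7,500,000 that is $1,569,525.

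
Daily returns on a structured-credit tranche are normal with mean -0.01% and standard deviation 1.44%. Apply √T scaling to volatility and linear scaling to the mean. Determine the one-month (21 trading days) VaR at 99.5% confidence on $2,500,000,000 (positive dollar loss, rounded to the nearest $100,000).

At 99.5%, z = 2.576.
σ_{21d} = 1.44% × √21 = 6.599%; μ_{21d} = 21 × -0.01% = -0.210%.
VaR = −(-0.210%) + 2.576 × 6.599% = 17.209%.
On $2,500,000,000: 0.17209 × $2,500,000,000 = $430,225,000.

$430,200,000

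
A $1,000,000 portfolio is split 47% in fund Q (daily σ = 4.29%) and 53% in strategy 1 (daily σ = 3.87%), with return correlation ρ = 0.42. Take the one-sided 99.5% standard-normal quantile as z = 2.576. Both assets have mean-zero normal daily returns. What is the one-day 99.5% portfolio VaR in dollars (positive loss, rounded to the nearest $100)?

σ_p² = 0.47²·4.29² + 0.53²·3.87² + 2·0.42·0.47·0.53·4.29·3.87 = 11.7464 (%²).
σ_p = √11.7464 = 3.427%.
VaR = 2.576 × 3.427% = 8.828%; on $1,000,000 that is $88,280.

$88,300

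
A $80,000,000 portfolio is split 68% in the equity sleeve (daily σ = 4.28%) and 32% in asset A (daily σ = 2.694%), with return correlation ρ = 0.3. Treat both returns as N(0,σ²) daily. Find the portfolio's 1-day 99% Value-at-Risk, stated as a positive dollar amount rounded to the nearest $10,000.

$6,090,000

σ_p² = 0.68²·4.28² + 0.32²·2.694² + 2·0.3·0.68·0.32·4.28·2.694 = 10.7190 (%²).
σ_p = √10.7190 = 3.274%.
At 99%, z = 2.326.
VaR = 2.326 × 3.274% = 7.615%; on $80,000,000 that is $6,092,000.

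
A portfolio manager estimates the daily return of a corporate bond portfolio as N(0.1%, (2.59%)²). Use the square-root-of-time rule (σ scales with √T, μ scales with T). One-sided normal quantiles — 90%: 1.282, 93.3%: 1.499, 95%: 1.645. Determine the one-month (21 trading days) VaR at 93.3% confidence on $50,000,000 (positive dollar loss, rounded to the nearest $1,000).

$7,846,000

σ_{21d} = 2.59% × √21 = 11.869%; μ_{21d} = 21 × 0.1% = 2.100%.
VaR = −(2.100%) + 1.499 × 11.869% = 15.692%.
On $50,000,000: 0.15692 × $50,000,000 = $7,846,000.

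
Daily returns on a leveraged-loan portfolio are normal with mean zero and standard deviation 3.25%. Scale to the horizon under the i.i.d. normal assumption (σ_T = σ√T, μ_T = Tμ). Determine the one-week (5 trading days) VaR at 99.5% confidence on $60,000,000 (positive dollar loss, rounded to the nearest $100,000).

At 99.5%, z = 2.576.
σ_{5d} = 3.25% × √5 = 7.267%.
VaR = 2.576 × 7.267% = 18.720%.
On $60,000,000: 0.18720 × $60,000,000 = $11,232,000.

$11,200,000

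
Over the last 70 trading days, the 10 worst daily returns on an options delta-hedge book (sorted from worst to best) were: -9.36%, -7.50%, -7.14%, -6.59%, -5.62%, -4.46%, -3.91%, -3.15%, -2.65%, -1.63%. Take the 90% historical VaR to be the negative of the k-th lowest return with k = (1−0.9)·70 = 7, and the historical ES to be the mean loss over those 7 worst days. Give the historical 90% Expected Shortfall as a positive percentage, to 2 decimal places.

6.37%

The 7 worst returns sum to -44.58%.
ES = −(-44.58%) / 7 = 6.3685…% ≈ 6.37%.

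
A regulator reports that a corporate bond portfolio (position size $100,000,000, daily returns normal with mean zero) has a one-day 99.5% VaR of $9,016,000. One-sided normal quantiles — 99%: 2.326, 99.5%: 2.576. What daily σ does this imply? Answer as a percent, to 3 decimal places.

3.500%

VaR as a fraction: $9,016,000 / $100,000,000 = 9.016%.
σ = VaR / z = 9.016% / 2.576 = 3.500%.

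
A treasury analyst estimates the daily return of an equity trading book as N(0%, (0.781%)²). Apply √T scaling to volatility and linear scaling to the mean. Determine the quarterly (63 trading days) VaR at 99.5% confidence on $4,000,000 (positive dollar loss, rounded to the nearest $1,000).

$639,000

At 99.5%, z = 2.576.
σ_{63d} = 0.781% × √63 = 6.199%.
VaR = 2.576 × 6.199% = 15.969%.
On $4,000,000: 0.15969 × $4,000,000 = $638,760.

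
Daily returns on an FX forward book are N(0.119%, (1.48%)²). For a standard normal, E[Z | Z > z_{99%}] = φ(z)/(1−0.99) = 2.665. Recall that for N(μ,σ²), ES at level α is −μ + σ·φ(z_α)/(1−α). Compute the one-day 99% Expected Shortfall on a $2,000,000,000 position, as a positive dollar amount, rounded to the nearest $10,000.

ES = −(0.119%) + 1.48% × 2.665 = 3.825%.
On $2,000,000,000: 0.03825 × $2,000,000,000 = $76,500,000.

$76,500,000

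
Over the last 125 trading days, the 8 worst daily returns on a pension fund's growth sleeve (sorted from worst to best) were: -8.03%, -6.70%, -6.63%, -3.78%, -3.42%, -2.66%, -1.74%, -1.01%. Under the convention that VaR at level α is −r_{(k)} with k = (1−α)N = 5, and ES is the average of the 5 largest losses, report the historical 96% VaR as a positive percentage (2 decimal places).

3.42%

k = 5; the 5th lowest return is -3.42%, so VaR = 3.42%.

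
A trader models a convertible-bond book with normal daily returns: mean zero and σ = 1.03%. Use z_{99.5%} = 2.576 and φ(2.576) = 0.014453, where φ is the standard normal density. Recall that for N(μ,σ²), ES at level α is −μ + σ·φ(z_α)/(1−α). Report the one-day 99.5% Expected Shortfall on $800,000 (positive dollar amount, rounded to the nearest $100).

Tail multiplier: φ(z)/(1−α) = 0.014453 / 0.005 = 2.891.
ES = 1.03% × 2.891 = 2.978%.
On $800,000: 0.02978 × $800,000 = $23,824.

$23,800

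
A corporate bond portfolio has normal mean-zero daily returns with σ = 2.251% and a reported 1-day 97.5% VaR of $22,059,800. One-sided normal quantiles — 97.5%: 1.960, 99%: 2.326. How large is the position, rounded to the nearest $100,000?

$500,000,000

VaR as a fraction of value: z·σ = 1.960 × 2.251% = 4.41196%.
Position = $22,059,800 / 0.0441196 = $500,000,000.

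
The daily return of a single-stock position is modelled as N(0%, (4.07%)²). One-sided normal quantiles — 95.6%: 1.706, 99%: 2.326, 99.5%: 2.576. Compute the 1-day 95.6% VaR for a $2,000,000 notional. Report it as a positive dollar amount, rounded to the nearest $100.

VaR = z·σ = 1.706 × 4.07% = 6.943%.
On $2,000,000: 0.06943 × $2,000,000 = $138,860.

$138,900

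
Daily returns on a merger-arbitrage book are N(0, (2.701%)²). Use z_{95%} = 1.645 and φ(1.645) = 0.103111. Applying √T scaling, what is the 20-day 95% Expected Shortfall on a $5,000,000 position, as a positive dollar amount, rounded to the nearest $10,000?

$1,250,000

σ_{20d} = 2.701% × √20 = 12.079%.
ES multiplier = φ(z)/(1−α) = 0.103111/0.05 = 2.062.
ES = 12.079% × 2.062 = 24.907%; on $5,000,000: $1,245,350.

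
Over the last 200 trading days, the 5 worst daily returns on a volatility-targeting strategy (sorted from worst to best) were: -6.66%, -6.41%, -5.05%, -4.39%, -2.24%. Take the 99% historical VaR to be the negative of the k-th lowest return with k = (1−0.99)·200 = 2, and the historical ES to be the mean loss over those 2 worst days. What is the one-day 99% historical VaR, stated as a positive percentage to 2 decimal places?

6.41%

k = 2; the 2nd lowest return is -6.41%, so VaR = 6.41%.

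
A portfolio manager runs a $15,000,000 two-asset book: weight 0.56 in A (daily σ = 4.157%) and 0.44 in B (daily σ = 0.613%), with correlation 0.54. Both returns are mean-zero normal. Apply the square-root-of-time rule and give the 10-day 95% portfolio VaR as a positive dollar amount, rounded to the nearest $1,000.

σ_p = √(0.56²·4.157² + 0.44²·0.613² + 2·0.54·0.56·0.44·4.157·0.613) = 2.484%.
σ_{10d} = 2.484% × √10 = 7.855%.
z(95%) = 1.645.
VaR = 1.645 × 7.855% = 12.921%; on $15,000,000 that is $1,938,150.

$1,938,000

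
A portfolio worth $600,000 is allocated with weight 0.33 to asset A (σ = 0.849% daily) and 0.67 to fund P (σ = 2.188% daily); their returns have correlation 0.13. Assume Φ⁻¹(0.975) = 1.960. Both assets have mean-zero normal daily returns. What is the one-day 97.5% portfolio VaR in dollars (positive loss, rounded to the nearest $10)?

$17,970

σ_p² = 0.33²·0.849² + 0.67²·2.188² + 2·0.13·0.33·0.67·0.849·2.188 = 2.3343 (%²).
σ_p = √2.3343 = 1.528%.
VaR = 1.960 × 1.528% = 2.995%; on $600,000 that is $17,970.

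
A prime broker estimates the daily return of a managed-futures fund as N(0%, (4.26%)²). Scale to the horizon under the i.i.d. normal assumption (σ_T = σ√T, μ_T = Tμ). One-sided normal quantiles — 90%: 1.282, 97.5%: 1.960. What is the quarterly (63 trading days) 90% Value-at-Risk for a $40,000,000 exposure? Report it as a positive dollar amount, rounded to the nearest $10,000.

σ_{63d} = 4.26% × √63 = 33.813%.
VaR = 1.282 × 33.813% = 43.348%.
On $40,000,000: 0.43348 × $40,000,000 = $17,339,200.

$17,340,000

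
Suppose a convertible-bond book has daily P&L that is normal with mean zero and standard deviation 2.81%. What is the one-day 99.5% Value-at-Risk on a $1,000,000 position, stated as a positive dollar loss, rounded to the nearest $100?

At 99.5% one-sided, z = 2.576.
VaR = z·σ = 2.576 × 2.81% = 7.239%.
On $1,000,000: 0.07239 × $1,000,000 = $72,390.

$72,400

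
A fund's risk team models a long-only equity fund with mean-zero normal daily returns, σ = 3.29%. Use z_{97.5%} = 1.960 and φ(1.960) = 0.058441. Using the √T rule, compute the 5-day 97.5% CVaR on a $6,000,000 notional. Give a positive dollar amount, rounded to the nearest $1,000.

$1,032,000

σ_{5d} = 3.29% × √5 = 7.357%.
ES multiplier = φ(z)/(1−α) = 0.058441/0.025 = 2.338.
ES = 7.357% × 2.338 = 17.201%; on $6,000,000: $1,032,060.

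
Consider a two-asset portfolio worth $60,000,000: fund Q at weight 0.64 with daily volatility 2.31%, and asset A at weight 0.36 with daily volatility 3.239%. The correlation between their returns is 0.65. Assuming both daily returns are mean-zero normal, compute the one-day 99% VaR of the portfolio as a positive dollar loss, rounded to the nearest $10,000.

$3,360,000

σ_p² = 0.64²·2.31² + 0.36²·3.239² + 2·0.65·0.64·0.36·2.31·3.239 = 5.7864 (%²).
σ_p = √5.7864 = 2.405%.
At 99%, z = 2.326.
VaR = 2.326 × 2.405% = 5.594%; on $60,000,000 that is $3,356,400.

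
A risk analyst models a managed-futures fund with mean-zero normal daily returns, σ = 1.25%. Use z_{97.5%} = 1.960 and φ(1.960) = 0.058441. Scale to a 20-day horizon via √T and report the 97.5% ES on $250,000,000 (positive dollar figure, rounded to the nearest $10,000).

$32,670,000

σ_{20d} = 1.25% × √20 = 5.590%.
ES multiplier = φ(z)/(1−α) = 0.058441/0.025 = 2.338.
ES = 5.590% × 2.338 = 13.069%; on $250,000,000: $32,672,500.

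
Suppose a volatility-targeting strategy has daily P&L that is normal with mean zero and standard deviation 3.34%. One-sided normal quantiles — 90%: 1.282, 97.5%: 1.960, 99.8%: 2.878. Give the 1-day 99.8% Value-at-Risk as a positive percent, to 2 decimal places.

VaR = z·σ = 2.878 × 3.34% = 9.613%.

9.61%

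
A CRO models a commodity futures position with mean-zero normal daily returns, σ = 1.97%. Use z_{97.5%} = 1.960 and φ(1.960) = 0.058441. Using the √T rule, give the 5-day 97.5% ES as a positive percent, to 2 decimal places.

10.30%

σ_{5d} = 1.97% × √5 = 4.405%.
ES multiplier = φ(z)/(1−α) = 0.058441/0.025 = 2.338.
ES = 4.405% × 2.338 = 10.299%.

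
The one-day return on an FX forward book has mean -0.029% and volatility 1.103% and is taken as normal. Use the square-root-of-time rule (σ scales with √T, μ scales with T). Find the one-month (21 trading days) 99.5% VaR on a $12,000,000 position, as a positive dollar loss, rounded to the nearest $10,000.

$1,640,000

At 99.5%, z = 2.576.
σ_{21d} = 1.103% × √21 = 5.055%; μ_{21d} = 21 × -0.029% = -0.609%.
VaR = −(-0.609%) + 2.576 × 5.055% = 13.631%.
On $12,000,000: 0.13631 × $12,000,000 = $1,635,720.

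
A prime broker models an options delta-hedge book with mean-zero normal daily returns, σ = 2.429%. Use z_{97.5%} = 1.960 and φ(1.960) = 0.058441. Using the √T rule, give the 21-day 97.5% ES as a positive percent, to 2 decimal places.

26.02%

σ_{21d} = 2.429% × √21 = 11.131%.
ES multiplier = φ(z)/(1−α) = 0.058441/0.025 = 2.338.
ES = 11.131% × 2.338 = 26.024%.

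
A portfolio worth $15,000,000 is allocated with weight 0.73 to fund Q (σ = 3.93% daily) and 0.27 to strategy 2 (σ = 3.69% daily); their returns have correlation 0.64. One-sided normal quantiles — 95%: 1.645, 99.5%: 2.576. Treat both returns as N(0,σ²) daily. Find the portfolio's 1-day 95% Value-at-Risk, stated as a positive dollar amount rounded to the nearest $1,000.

σ_p² = 0.73²·3.93² + 0.27²·3.69² + 2·0.64·0.73·0.27·3.93·3.69 = 12.8818 (%²).
σ_p = √12.8818 = 3.589%.
VaR = 1.645 × 3.589% = 5.904%; on $15,000,000 that is $885,600.

$886,000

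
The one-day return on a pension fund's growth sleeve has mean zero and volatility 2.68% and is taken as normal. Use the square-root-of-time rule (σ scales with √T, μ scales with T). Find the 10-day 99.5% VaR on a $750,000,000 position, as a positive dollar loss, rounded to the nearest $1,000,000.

At 99.5%, z = 2.576.
σ_{10d} = 2.68% × √10 = 8.475%.
VaR = 2.576 × 8.475% = 21.832%.
On $750,000,000: 0.21832 × $750,000,000 = $163,740,000.

$164,000,000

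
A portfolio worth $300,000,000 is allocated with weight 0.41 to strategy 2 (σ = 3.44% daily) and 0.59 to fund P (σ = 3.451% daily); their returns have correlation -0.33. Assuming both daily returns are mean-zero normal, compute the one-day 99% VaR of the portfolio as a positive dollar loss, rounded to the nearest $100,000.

$14,400,000

σ_p² = 0.41²·3.44² + 0.59²·3.451² + 2·-0.33·0.41·0.59·3.44·3.451 = 4.2396 (%²).
σ_p = √4.2396 = 2.059%.
At 99%, z = 2.326.
VaR = 2.326 × 2.059% = 4.789%; on $300,000,000 that is $14,367,000.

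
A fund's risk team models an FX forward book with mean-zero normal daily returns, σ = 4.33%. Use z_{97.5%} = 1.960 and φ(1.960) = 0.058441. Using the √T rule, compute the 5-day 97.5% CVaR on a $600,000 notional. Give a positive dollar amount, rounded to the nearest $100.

σ_{5d} = 4.33% × √5 = 9.682%.
ES multiplier = φ(z)/(1−α) = 0.058441/0.025 = 2.338.
ES = 9.682% × 2.338 = 22.637%; on $600,000: $135,822.

$135,800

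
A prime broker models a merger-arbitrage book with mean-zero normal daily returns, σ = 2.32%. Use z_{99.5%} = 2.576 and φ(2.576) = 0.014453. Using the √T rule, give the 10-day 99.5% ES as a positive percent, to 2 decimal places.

21.21%

σ_{10d} = 2.32% × √10 = 7.336%.
ES multiplier = φ(z)/(1−α) = 0.014453/0.005 = 2.891.
ES = 7.336% × 2.891 = 21.208%.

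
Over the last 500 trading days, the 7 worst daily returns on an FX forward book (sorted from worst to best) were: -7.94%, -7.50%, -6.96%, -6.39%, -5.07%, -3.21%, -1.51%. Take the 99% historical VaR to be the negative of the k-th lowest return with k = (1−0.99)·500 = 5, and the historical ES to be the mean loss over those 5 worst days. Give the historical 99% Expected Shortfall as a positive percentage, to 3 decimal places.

The 5 worst returns sum to -33.86%.
ES = −(-33.86%) / 5 = 6.772%.

6.772%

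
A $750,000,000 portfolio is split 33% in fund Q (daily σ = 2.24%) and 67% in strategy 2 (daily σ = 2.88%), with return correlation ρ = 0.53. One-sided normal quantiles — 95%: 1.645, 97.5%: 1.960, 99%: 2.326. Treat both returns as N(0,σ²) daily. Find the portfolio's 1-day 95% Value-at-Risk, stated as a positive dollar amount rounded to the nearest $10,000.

σ_p² = 0.33²·2.24² + 0.67²·2.88² + 2·0.53·0.33·0.67·2.24·2.88 = 5.7817 (%²).
σ_p = √5.7817 = 2.405%.
VaR = 1.645 × 2.405% = 3.956%; on $750,000,000 that is $29,670,000.

$29,670,000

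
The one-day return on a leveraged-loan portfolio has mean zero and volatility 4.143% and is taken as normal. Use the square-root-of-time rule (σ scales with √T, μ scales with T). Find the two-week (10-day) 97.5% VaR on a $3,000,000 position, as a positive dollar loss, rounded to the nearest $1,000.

At 97.5%, z = 1.960.
σ_{10d} = 4.143% × √10 = 13.101%.
VaR = 1.960 × 13.101% = 25.678%.
On $3,000,000: 0.25678 × $3,000,000 = $770,340.

$770,000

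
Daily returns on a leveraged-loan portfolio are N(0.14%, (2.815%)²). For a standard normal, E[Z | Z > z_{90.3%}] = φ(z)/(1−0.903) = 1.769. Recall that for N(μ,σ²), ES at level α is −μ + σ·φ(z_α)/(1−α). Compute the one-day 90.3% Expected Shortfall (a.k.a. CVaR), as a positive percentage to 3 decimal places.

4.840%

ES = −(0.14%) + 2.815% × 1.769 = 4.840%.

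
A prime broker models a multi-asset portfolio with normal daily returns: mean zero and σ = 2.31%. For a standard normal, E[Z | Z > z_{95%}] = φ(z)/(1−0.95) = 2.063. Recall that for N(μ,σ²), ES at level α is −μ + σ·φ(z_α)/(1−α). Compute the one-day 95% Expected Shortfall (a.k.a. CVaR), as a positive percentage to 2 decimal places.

ES = 2.31% × 2.063 = 4.766%.

4.77%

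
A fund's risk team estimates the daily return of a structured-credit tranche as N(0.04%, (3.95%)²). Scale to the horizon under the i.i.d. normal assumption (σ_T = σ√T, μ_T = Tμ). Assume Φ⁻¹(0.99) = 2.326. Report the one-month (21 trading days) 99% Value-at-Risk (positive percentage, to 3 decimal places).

41.263%

σ_{21d} = 3.95% × √21 = 18.101%; μ_{21d} = 21 × 0.04% = 0.840%.
VaR = −(0.840%) + 2.326 × 18.101% = 41.263%.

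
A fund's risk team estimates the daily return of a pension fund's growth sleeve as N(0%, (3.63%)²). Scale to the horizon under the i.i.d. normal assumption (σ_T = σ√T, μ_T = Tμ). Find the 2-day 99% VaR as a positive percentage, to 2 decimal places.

At 99%, z = 2.326.
σ_{2d} = 3.63% × √2 = 5.134%.
VaR = 2.326 × 5.134% = 11.942%.

11.94%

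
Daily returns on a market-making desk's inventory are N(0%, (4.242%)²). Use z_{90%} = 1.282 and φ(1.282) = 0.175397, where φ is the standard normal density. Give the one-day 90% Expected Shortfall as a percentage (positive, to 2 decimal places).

7.44%

Tail multiplier: φ(z)/(1−α) = 0.175397 / 0.1 = 1.754.
ES = 4.242% × 1.754 = 7.440%.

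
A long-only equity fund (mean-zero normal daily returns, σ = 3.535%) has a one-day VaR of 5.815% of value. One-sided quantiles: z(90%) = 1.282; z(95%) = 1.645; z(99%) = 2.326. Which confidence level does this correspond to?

95%

Implied z = VaR/σ = 5.815 / 3.535 = 1.645.
This matches z(95%) = 1.645.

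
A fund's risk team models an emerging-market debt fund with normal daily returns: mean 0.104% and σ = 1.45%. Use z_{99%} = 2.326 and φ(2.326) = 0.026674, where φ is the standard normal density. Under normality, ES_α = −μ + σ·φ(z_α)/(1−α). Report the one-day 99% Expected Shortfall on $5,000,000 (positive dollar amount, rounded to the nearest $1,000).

Tail multiplier: φ(z)/(1−α) = 0.026674 / 0.01 = 2.667.
ES = −(0.104%) + 1.45% × 2.667 = 3.763%.
On $5,000,000: 0.03763 × $5,000,000 = $188,150.

$188,000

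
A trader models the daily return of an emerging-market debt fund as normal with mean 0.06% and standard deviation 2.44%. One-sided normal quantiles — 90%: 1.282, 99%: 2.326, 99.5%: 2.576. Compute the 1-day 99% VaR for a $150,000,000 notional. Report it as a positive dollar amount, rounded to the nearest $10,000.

VaR = −μ + z·σ = −(0.06%) + 2.326 × 2.44% = 5.615%.
On $150,000,000: 0.05615 × $150,000,000 = $8,422,500.

$8,420,000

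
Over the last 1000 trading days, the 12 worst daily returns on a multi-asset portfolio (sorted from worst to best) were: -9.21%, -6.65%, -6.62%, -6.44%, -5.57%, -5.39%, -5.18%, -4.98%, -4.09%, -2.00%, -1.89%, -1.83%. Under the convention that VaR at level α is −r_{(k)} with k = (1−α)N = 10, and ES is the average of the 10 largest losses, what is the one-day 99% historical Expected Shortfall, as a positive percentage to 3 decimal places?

The 10 worst returns sum to -56.13%.
ES = −(-56.13%) / 10 = 5.613%.

5.613%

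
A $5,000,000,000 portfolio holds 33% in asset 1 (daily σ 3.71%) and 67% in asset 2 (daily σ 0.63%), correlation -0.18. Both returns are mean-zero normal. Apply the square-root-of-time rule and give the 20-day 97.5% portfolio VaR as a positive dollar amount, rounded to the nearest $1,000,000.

$535,000,000

σ_p = √(0.33²·3.71² + 0.67²·0.63² + 2·-0.18·0.33·0.67·3.71·0.63) = 1.221%.
σ_{20d} = 1.221% × √20 = 5.460%.
z(97.5%) = 1.960.
VaR = 1.960 × 5.460% = 10.702%; on $5,000,000,000 that is $535,100,000.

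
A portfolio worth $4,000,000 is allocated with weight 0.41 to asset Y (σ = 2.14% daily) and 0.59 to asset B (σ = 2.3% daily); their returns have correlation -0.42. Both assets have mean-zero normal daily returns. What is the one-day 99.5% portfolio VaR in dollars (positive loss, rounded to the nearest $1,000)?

σ_p² = 0.41²·2.14² + 0.59²·2.3² + 2·-0.42·0.41·0.59·2.14·2.3 = 1.6111 (%²).
σ_p = √1.6111 = 1.269%.
At 99.5%, z = 2.576.
VaR = 2.576 × 1.269% = 3.269%; on $4,000,000 that is $130,760.

$131,000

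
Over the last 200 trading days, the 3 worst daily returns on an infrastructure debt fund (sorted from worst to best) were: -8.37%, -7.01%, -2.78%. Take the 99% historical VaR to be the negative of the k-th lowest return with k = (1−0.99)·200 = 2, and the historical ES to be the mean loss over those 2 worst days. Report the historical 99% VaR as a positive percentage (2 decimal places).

7.01%

k = 2; the 2nd lowest return is -7.01%, so VaR = 7.01%.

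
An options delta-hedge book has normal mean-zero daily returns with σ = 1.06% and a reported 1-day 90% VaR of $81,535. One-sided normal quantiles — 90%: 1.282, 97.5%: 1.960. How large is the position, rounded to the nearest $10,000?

VaR as a fraction of value: z·σ = 1.282 × 1.06% = 1.35892%.
Position = $81,535 / 0.0135892 = $5,999,985.

$6,000,000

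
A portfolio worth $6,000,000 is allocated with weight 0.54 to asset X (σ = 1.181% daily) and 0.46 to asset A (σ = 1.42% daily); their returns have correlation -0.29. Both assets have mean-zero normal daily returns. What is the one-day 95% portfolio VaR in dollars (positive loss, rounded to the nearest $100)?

$75,900

σ_p² = 0.54²·1.181² + 0.46²·1.42² + 2·-0.29·0.54·0.46·1.181·1.42 = 0.5918 (%²).
σ_p = √0.5918 = 0.769%.
At 95%, z = 1.645.
VaR = 1.645 × 0.769% = 1.265%; on $6,000,000 that is $75,900.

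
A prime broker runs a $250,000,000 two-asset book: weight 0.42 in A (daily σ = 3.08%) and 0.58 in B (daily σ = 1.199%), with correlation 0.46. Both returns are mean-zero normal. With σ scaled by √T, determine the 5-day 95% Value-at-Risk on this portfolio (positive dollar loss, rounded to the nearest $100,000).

σ_p = √(0.42²·3.08² + 0.58²·1.199² + 2·0.46·0.42·0.58·3.08·1.199) = 1.728%.
σ_{5d} = 1.728% × √5 = 3.864%.
z(95%) = 1.645.
VaR = 1.645 × 3.864% = 6.356%; on $250,000,000 that is $15,890,000.

$15,900,000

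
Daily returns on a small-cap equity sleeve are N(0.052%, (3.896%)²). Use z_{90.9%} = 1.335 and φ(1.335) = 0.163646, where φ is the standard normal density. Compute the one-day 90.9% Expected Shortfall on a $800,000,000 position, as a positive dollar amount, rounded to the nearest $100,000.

$55,600,000

Tail multiplier: φ(z)/(1−α) = 0.163646 / 0.091 = 1.798.
ES = −(0.052%) + 3.896% × 1.798 = 6.953%.
On $800,000,000: 0.06953 × $800,000,000 = $55,624,000.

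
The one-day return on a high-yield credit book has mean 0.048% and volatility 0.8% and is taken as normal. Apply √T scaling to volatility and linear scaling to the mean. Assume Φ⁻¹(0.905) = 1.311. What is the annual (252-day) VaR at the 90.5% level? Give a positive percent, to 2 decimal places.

4.55%

σ_{252d} = 0.8% × √252 = 12.700%; μ_{252d} = 252 × 0.048% = 12.096%.
VaR = −(12.096%) + 1.311 × 12.700% = 4.554%.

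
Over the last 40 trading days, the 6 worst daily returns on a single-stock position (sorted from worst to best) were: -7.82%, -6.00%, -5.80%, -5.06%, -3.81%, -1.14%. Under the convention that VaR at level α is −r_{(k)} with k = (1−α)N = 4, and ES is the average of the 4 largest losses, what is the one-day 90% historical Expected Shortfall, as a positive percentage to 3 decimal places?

The 4 worst returns sum to -24.68%.
ES = −(-24.68%) / 4 = 6.17% ≈ 6.170%.

6.170%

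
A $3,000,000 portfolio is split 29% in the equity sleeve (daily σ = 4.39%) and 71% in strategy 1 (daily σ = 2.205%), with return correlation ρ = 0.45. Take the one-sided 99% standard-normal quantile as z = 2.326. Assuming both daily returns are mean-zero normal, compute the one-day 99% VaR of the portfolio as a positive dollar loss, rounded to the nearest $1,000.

σ_p² = 0.29²·4.39² + 0.71²·2.205² + 2·0.45·0.29·0.71·4.39·2.205 = 5.8655 (%²).
σ_p = √5.8655 = 2.422%.
VaR = 2.326 × 2.422% = 5.634%; on $3,000,000 that is $169,020.

$169,000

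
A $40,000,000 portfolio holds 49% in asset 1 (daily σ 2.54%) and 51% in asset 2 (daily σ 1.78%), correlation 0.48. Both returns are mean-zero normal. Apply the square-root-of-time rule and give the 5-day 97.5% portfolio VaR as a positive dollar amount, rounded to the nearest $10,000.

σ_p = √(0.49²·2.54² + 0.51²·1.78² + 2·0.48·0.49·0.51·2.54·1.78) = 1.860%.
σ_{5d} = 1.860% × √5 = 4.159%.
z(97.5%) = 1.960.
VaR = 1.960 × 4.159% = 8.152%; on $40,000,000 that is $3,260,800.

$3,260,000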